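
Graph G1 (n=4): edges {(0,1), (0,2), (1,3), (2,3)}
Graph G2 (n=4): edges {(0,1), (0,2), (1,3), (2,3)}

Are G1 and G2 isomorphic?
Yes, isomorphic

The graphs are isomorphic.
One valid mapping φ: V(G1) → V(G2): 0→0, 1→2, 2→1, 3→3

Verify φ preserves adjacency — for each edge of G1, its image is an edge of G2:
  (0,1) → (φ(0),φ(1)) = (0,2) ∈ E(G2) ✓
  (0,2) → (φ(0),φ(2)) = (0,1) ∈ E(G2) ✓
  (1,3) → (φ(1),φ(3)) = (2,3) ∈ E(G2) ✓
  (2,3) → (φ(2),φ(3)) = (1,3) ∈ E(G2) ✓
All 4 edges of G1 map to edges of G2, and |E(G1)| = |E(G2)| = 4, so φ is a bijection on edges as well as vertices. Hence G1 ≅ G2.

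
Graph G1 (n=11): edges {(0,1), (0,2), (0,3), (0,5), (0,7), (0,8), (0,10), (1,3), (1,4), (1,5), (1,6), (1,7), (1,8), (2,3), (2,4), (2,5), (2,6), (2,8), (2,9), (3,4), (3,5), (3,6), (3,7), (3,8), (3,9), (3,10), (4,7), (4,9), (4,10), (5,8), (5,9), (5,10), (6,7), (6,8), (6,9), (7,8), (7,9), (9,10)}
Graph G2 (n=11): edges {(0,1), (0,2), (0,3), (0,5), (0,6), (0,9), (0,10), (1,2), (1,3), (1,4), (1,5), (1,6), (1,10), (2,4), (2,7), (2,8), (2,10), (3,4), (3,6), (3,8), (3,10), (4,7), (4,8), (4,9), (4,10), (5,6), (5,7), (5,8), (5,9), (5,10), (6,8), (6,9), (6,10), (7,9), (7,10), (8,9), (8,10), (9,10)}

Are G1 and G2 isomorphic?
Yes, isomorphic

The graphs are isomorphic.
One valid mapping φ: V(G1) → V(G2): 0→5, 1→0, 2→8, 3→10, 4→2, 5→9, 6→3, 7→1, 8→6, 9→4, 10→7

Verify φ preserves adjacency — for each edge of G1, its image is an edge of G2:
  (0,1) → (φ(0),φ(1)) = (0,5) ∈ E(G2) ✓
  (0,2) → (φ(0),φ(2)) = (5,8) ∈ E(G2) ✓
  (0,3) → (φ(0),φ(3)) = (5,10) ∈ E(G2) ✓
  (0,5) → (φ(0),φ(5)) = (5,9) ∈ E(G2) ✓
  (0,7) → (φ(0),φ(7)) = (1,5) ∈ E(G2) ✓
  (0,8) → (φ(0),φ(8)) = (5,6) ∈ E(G2) ✓
  (0,10) → (φ(0),φ(10)) = (5,7) ∈ E(G2) ✓
  (1,3) → (φ(1),φ(3)) = (0,10) ∈ E(G2) ✓
  (1,4) → (φ(1),φ(4)) = (0,2) ∈ E(G2) ✓
  (1,5) → (φ(1),φ(5)) = (0,9) ∈ E(G2) ✓
  (1,6) → (φ(1),φ(6)) = (0,3) ∈ E(G2) ✓
  (1,7) → (φ(1),φ(7)) = (0,1) ∈ E(G2) ✓
  (1,8) → (φ(1),φ(8)) = (0,6) ∈ E(G2) ✓
  (2,3) → (φ(2),φ(3)) = (8,10) ∈ E(G2) ✓
  (2,4) → (φ(2),φ(4)) = (2,8) ∈ E(G2) ✓
  (2,5) → (φ(2),φ(5)) = (8,9) ∈ E(G2) ✓
  (2,6) → (φ(2),φ(6)) = (3,8) ∈ E(G2) ✓
  (2,8) → (φ(2),φ(8)) = (6,8) ∈ E(G2) ✓
  (2,9) → (φ(2),φ(9)) = (4,8) ∈ E(G2) ✓
  (3,4) → (φ(3),φ(4)) = (2,10) ∈ E(G2) ✓
  (3,5) → (φ(3),φ(5)) = (9,10) ∈ E(G2) ✓
  (3,6) → (φ(3),φ(6)) = (3,10) ∈ E(G2) ✓
  (3,7) → (φ(3),φ(7)) = (1,10) ∈ E(G2) ✓
  (3,8) → (φ(3),φ(8)) = (6,10) ∈ E(G2) ✓
  (3,9) → (φ(3),φ(9)) = (4,10) ∈ E(G2) ✓
  (3,10) → (φ(3),φ(10)) = (7,10) ∈ E(G2) ✓
  (4,7) → (φ(4),φ(7)) = (1,2) ∈ E(G2) ✓
  (4,9) → (φ(4),φ(9)) = (2,4) ∈ E(G2) ✓
  (4,10) → (φ(4),φ(10)) = (2,7) ∈ E(G2) ✓
  (5,8) → (φ(5),φ(8)) = (6,9) ∈ E(G2) ✓
  (5,9) → (φ(5),φ(9)) = (4,9) ∈ E(G2) ✓
  (5,10) → (φ(5),φ(10)) = (7,9) ∈ E(G2) ✓
  (6,7) → (φ(6),φ(7)) = (1,3) ∈ E(G2) ✓
  (6,8) → (φ(6),φ(8)) = (3,6) ∈ E(G2) ✓
  (6,9) → (φ(6),φ(9)) = (3,4) ∈ E(G2) ✓
  (7,8) → (φ(7),φ(8)) = (1,6) ∈ E(G2) ✓
  (7,9) → (φ(7),φ(9)) = (1,4) ∈ E(G2) ✓
  (9,10) → (φ(9),φ(10)) = (4,7) ∈ E(G2) ✓
All 38 edges of G1 map to edges of G2, and |E(G1)| = |E(G2)| = 38, so φ is a bijection on edges as well as vertices. Hence G1 ≅ G2.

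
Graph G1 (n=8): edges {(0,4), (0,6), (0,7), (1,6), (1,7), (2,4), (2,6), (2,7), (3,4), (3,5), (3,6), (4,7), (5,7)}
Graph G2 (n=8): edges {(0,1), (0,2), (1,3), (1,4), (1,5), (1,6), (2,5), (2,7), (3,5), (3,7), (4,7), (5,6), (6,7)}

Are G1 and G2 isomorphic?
Yes, isomorphic

The graphs are isomorphic.
One valid mapping φ: V(G1) → V(G2): 0→6, 1→4, 2→3, 3→2, 4→5, 5→0, 6→7, 7→1

Verify φ preserves adjacency — for each edge of G1, its image is an edge of G2:
  (0,4) → (φ(0),φ(4)) = (5,6) ∈ E(G2) ✓
  (0,6) → (φ(0),φ(6)) = (6,7) ∈ E(G2) ✓
  (0,7) → (φ(0),φ(7)) = (1,6) ∈ E(G2) ✓
  (1,6) → (φ(1),φ(6)) = (4,7) ∈ E(G2) ✓
  (1,7) → (φ(1),φ(7)) = (1,4) ∈ E(G2) ✓
  (2,4) → (φ(2),φ(4)) = (3,5) ∈ E(G2) ✓
  (2,6) → (φ(2),φ(6)) = (3,7) ∈ E(G2) ✓
  (2,7) → (φ(2),φ(7)) = (1,3) ∈ E(G2) ✓
  (3,4) → (φ(3),φ(4)) = (2,5) ∈ E(G2) ✓
  (3,5) → (φ(3),φ(5)) = (0,2) ∈ E(G2) ✓
  (3,6) → (φ(3),φ(6)) = (2,7) ∈ E(G2) ✓
  (4,7) → (φ(4),φ(7)) = (1,5) ∈ E(G2) ✓
  (5,7) → (φ(5),φ(7)) = (0,1) ∈ E(G2) ✓
All 13 edges of G1 map to edges of G2, and |E(G1)| = |E(G2)| = 13, so φ is a bijection on edges as well as vertices. Hence G1 ≅ G2.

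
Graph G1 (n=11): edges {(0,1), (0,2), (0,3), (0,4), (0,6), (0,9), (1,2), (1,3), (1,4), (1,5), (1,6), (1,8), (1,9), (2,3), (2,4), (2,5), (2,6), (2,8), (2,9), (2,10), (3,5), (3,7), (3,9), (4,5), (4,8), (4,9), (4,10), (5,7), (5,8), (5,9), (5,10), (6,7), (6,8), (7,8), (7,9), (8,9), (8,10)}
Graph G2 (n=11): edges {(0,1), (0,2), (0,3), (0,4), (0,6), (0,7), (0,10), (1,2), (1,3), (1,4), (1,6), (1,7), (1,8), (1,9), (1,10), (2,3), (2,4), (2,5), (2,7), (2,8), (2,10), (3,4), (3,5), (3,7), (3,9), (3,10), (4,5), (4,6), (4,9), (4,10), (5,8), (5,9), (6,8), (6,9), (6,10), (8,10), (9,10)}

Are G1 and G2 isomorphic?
Yes, isomorphic

The graphs are isomorphic.
One valid mapping φ: V(G1) → V(G2): 0→6, 1→10, 2→1, 3→9, 4→0, 5→3, 6→8, 7→5, 8→2, 9→4, 10→7

Verify φ preserves adjacency — for each edge of G1, its image is an edge of G2:
  (0,1) → (φ(0),φ(1)) = (6,10) ∈ E(G2) ✓
  (0,2) → (φ(0),φ(2)) = (1,6) ∈ E(G2) ✓
  (0,3) → (φ(0),φ(3)) = (6,9) ∈ E(G2) ✓
  (0,4) → (φ(0),φ(4)) = (0,6) ∈ E(G2) ✓
  (0,6) → (φ(0),φ(6)) = (6,8) ∈ E(G2) ✓
  (0,9) → (φ(0),φ(9)) = (4,6) ∈ E(G2) ✓
  (1,2) → (φ(1),φ(2)) = (1,10) ∈ E(G2) ✓
  (1,3) → (φ(1),φ(3)) = (9,10) ∈ E(G2) ✓
  (1,4) → (φ(1),φ(4)) = (0,10) ∈ E(G2) ✓
  (1,5) → (φ(1),φ(5)) = (3,10) ∈ E(G2) ✓
  (1,6) → (φ(1),φ(6)) = (8,10) ∈ E(G2) ✓
  (1,8) → (φ(1),φ(8)) = (2,10) ∈ E(G2) ✓
  (1,9) → (φ(1),φ(9)) = (4,10) ∈ E(G2) ✓
  (2,3) → (φ(2),φ(3)) = (1,9) ∈ E(G2) ✓
  (2,4) → (φ(2),φ(4)) = (0,1) ∈ E(G2) ✓
  (2,5) → (φ(2),φ(5)) = (1,3) ∈ E(G2) ✓
  (2,6) → (φ(2),φ(6)) = (1,8) ∈ E(G2) ✓
  (2,8) → (φ(2),φ(8)) = (1,2) ∈ E(G2) ✓
  (2,9) → (φ(2),φ(9)) = (1,4) ∈ E(G2) ✓
  (2,10) → (φ(2),φ(10)) = (1,7) ∈ E(G2) ✓
  (3,5) → (φ(3),φ(5)) = (3,9) ∈ E(G2) ✓
  (3,7) → (φ(3),φ(7)) = (5,9) ∈ E(G2) ✓
  (3,9) → (φ(3),φ(9)) = (4,9) ∈ E(G2) ✓
  (4,5) → (φ(4),φ(5)) = (0,3) ∈ E(G2) ✓
  (4,8) → (φ(4),φ(8)) = (0,2) ∈ E(G2) ✓
  (4,9) → (φ(4),φ(9)) = (0,4) ∈ E(G2) ✓
  (4,10) → (φ(4),φ(10)) = (0,7) ∈ E(G2) ✓
  (5,7) → (φ(5),φ(7)) = (3,5) ∈ E(G2) ✓
  (5,8) → (φ(5),φ(8)) = (2,3) ∈ E(G2) ✓
  (5,9) → (φ(5),φ(9)) = (3,4) ∈ E(G2) ✓
  (5,10) → (φ(5),φ(10)) = (3,7) ∈ E(G2) ✓
  (6,7) → (φ(6),φ(7)) = (5,8) ∈ E(G2) ✓
  (6,8) → (φ(6),φ(8)) = (2,8) ∈ E(G2) ✓
  (7,8) → (φ(7),φ(8)) = (2,5) ∈ E(G2) ✓
  (7,9) → (φ(7),φ(9)) = (4,5) ∈ E(G2) ✓
  (8,9) → (φ(8),φ(9)) = (2,4) ∈ E(G2) ✓
  (8,10) → (φ(8),φ(10)) = (2,7) ∈ E(G2) ✓
All 37 edges of G1 map to edges of G2, and |E(G1)| = |E(G2)| = 37, so φ is a bijection on edges as well as vertices. Hence G1 ≅ G2.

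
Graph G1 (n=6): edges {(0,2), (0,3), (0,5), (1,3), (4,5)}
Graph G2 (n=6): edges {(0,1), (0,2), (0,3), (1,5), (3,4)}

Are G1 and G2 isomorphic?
Yes, isomorphic

The graphs are isomorphic.
One valid mapping φ: V(G1) → V(G2): 0→0, 1→4, 2→2, 3→3, 4→5, 5→1

Verify φ preserves adjacency — for each edge of G1, its image is an edge of G2:
  (0,2) → (φ(0),φ(2)) = (0,2) ∈ E(G2) ✓
  (0,3) → (φ(0),φ(3)) = (0,3) ∈ E(G2) ✓
  (0,5) → (φ(0),φ(5)) = (0,1) ∈ E(G2) ✓
  (1,3) → (φ(1),φ(3)) = (3,4) ∈ E(G2) ✓
  (4,5) → (φ(4),φ(5)) = (1,5) ∈ E(G2) ✓
All 5 edges of G1 map to edges of G2, and |E(G1)| = |E(G2)| = 5, so φ is a bijection on edges as well as vertices. Hence G1 ≅ G2.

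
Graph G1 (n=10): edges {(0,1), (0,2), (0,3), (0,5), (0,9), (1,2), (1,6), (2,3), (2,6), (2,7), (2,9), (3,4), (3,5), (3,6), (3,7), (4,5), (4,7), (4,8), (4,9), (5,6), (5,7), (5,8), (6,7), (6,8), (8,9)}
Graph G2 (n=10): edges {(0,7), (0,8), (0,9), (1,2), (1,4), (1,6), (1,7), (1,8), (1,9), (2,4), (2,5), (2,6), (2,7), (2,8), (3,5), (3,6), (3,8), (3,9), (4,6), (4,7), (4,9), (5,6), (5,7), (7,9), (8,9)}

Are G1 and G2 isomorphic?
Yes, isomorphic

The graphs are isomorphic.
One valid mapping φ: V(G1) → V(G2): 0→8, 1→0, 2→9, 3→1, 4→6, 5→2, 6→7, 7→4, 8→5, 9→3

Verify φ preserves adjacency — for each edge of G1, its image is an edge of G2:
  (0,1) → (φ(0),φ(1)) = (0,8) ∈ E(G2) ✓
  (0,2) → (φ(0),φ(2)) = (8,9) ∈ E(G2) ✓
  (0,3) → (φ(0),φ(3)) = (1,8) ∈ E(G2) ✓
  (0,5) → (φ(0),φ(5)) = (2,8) ∈ E(G2) ✓
  (0,9) → (φ(0),φ(9)) = (3,8) ∈ E(G2) ✓
  (1,2) → (φ(1),φ(2)) = (0,9) ∈ E(G2) ✓
  (1,6) → (φ(1),φ(6)) = (0,7) ∈ E(G2) ✓
  (2,3) → (φ(2),φ(3)) = (1,9) ∈ E(G2) ✓
  (2,6) → (φ(2),φ(6)) = (7,9) ∈ E(G2) ✓
  (2,7) → (φ(2),φ(7)) = (4,9) ∈ E(G2) ✓
  (2,9) → (φ(2),φ(9)) = (3,9) ∈ E(G2) ✓
  (3,4) → (φ(3),φ(4)) = (1,6) ∈ E(G2) ✓
  (3,5) → (φ(3),φ(5)) = (1,2) ∈ E(G2) ✓
  (3,6) → (φ(3),φ(6)) = (1,7) ∈ E(G2) ✓
  (3,7) → (φ(3),φ(7)) = (1,4) ∈ E(G2) ✓
  (4,5) → (φ(4),φ(5)) = (2,6) ∈ E(G2) ✓
  (4,7) → (φ(4),φ(7)) = (4,6) ∈ E(G2) ✓
  (4,8) → (φ(4),φ(8)) = (5,6) ∈ E(G2) ✓
  (4,9) → (φ(4),φ(9)) = (3,6) ∈ E(G2) ✓
  (5,6) → (φ(5),φ(6)) = (2,7) ∈ E(G2) ✓
  (5,7) → (φ(5),φ(7)) = (2,4) ∈ E(G2) ✓
  (5,8) → (φ(5),φ(8)) = (2,5) ∈ E(G2) ✓
  (6,7) → (φ(6),φ(7)) = (4,7) ∈ E(G2) ✓
  (6,8) → (φ(6),φ(8)) = (5,7) ∈ E(G2) ✓
  (8,9) → (φ(8),φ(9)) = (3,5) ∈ E(G2) ✓
All 25 edges of G1 map to edges of G2, and |E(G1)| = |E(G2)| = 25, so φ is a bijection on edges as well as vertices. Hence G1 ≅ G2.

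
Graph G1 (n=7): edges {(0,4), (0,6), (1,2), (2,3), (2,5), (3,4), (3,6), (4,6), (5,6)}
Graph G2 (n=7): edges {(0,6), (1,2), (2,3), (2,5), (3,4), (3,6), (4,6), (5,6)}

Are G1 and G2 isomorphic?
No, not isomorphic

The graphs are NOT isomorphic.

Counting edges: G1 has 9 edge(s); G2 has 8 edge(s).
Edge count is an isomorphism invariant (a bijection on vertices induces a bijection on edges), so differing edge counts rule out isomorphism.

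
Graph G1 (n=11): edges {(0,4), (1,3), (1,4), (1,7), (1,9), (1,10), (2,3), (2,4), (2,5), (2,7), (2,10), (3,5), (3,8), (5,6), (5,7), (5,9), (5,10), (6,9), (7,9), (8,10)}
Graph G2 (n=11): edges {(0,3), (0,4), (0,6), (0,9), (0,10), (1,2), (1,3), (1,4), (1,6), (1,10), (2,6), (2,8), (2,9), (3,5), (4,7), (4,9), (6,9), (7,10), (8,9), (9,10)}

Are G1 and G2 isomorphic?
Yes, isomorphic

The graphs are isomorphic.
One valid mapping φ: V(G1) → V(G2): 0→5, 1→1, 2→0, 3→10, 4→3, 5→9, 6→8, 7→6, 8→7, 9→2, 10→4

Verify φ preserves adjacency — for each edge of G1, its image is an edge of G2:
  (0,4) → (φ(0),φ(4)) = (3,5) ∈ E(G2) ✓
  (1,3) → (φ(1),φ(3)) = (1,10) ∈ E(G2) ✓
  (1,4) → (φ(1),φ(4)) = (1,3) ∈ E(G2) ✓
  (1,7) → (φ(1),φ(7)) = (1,6) ∈ E(G2) ✓
  (1,9) → (φ(1),φ(9)) = (1,2) ∈ E(G2) ✓
  (1,10) → (φ(1),φ(10)) = (1,4) ∈ E(G2) ✓
  (2,3) → (φ(2),φ(3)) = (0,10) ∈ E(G2) ✓
  (2,4) → (φ(2),φ(4)) = (0,3) ∈ E(G2) ✓
  (2,5) → (φ(2),φ(5)) = (0,9) ∈ E(G2) ✓
  (2,7) → (φ(2),φ(7)) = (0,6) ∈ E(G2) ✓
  (2,10) → (φ(2),φ(10)) = (0,4) ∈ E(G2) ✓
  (3,5) → (φ(3),φ(5)) = (9,10) ∈ E(G2) ✓
  (3,8) → (φ(3),φ(8)) = (7,10) ∈ E(G2) ✓
  (5,6) → (φ(5),φ(6)) = (8,9) ∈ E(G2) ✓
  (5,7) → (φ(5),φ(7)) = (6,9) ∈ E(G2) ✓
  (5,9) → (φ(5),φ(9)) = (2,9) ∈ E(G2) ✓
  (5,10) → (φ(5),φ(10)) = (4,9) ∈ E(G2) ✓
  (6,9) → (φ(6),φ(9)) = (2,8) ∈ E(G2) ✓
  (7,9) → (φ(7),φ(9)) = (2,6) ∈ E(G2) ✓
  (8,10) → (φ(8),φ(10)) = (4,7) ∈ E(G2) ✓
All 20 edges of G1 map to edges of G2, and |E(G1)| = |E(G2)| = 20, so φ is a bijection on edges as well as vertices. Hence G1 ≅ G2.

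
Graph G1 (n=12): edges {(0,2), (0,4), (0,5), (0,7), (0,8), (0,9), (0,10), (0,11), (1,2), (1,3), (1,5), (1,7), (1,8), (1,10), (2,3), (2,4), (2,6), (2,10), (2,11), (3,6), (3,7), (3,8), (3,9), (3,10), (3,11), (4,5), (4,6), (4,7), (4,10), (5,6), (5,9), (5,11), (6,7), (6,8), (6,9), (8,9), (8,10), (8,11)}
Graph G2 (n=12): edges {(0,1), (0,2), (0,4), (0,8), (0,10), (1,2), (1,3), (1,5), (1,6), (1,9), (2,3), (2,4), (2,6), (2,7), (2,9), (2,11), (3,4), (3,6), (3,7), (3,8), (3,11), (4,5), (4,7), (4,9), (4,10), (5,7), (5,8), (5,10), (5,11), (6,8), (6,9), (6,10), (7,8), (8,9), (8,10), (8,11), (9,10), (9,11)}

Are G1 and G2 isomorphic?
Yes, isomorphic

The graphs are isomorphic.
One valid mapping φ: V(G1) → V(G2): 0→8, 1→1, 2→9, 3→2, 4→10, 5→5, 6→4, 7→0, 8→3, 9→7, 10→6, 11→11

Verify φ preserves adjacency — for each edge of G1, its image is an edge of G2:
  (0,2) → (φ(0),φ(2)) = (8,9) ∈ E(G2) ✓
  (0,4) → (φ(0),φ(4)) = (8,10) ∈ E(G2) ✓
  (0,5) → (φ(0),φ(5)) = (5,8) ∈ E(G2) ✓
  (0,7) → (φ(0),φ(7)) = (0,8) ∈ E(G2) ✓
  (0,8) → (φ(0),φ(8)) = (3,8) ∈ E(G2) ✓
  (0,9) → (φ(0),φ(9)) = (7,8) ∈ E(G2) ✓
  (0,10) → (φ(0),φ(10)) = (6,8) ∈ E(G2) ✓
  (0,11) → (φ(0),φ(11)) = (8,11) ∈ E(G2) ✓
  (1,2) → (φ(1),φ(2)) = (1,9) ∈ E(G2) ✓
  (1,3) → (φ(1),φ(3)) = (1,2) ∈ E(G2) ✓
  (1,5) → (φ(1),φ(5)) = (1,5) ∈ E(G2) ✓
  (1,7) → (φ(1),φ(7)) = (0,1) ∈ E(G2) ✓
  (1,8) → (φ(1),φ(8)) = (1,3) ∈ E(G2) ✓
  (1,10) → (φ(1),φ(10)) = (1,6) ∈ E(G2) ✓
  (2,3) → (φ(2),φ(3)) = (2,9) ∈ E(G2) ✓
  (2,4) → (φ(2),φ(4)) = (9,10) ∈ E(G2) ✓
  (2,6) → (φ(2),φ(6)) = (4,9) ∈ E(G2) ✓
  (2,10) → (φ(2),φ(10)) = (6,9) ∈ E(G2) ✓
  (2,11) → (φ(2),φ(11)) = (9,11) ∈ E(G2) ✓
  (3,6) → (φ(3),φ(6)) = (2,4) ∈ E(G2) ✓
  (3,7) → (φ(3),φ(7)) = (0,2) ∈ E(G2) ✓
  (3,8) → (φ(3),φ(8)) = (2,3) ∈ E(G2) ✓
  (3,9) → (φ(3),φ(9)) = (2,7) ∈ E(G2) ✓
  (3,10) → (φ(3),φ(10)) = (2,6) ∈ E(G2) ✓
  (3,11) → (φ(3),φ(11)) = (2,11) ∈ E(G2) ✓
  (4,5) → (φ(4),φ(5)) = (5,10) ∈ E(G2) ✓
  (4,6) → (φ(4),φ(6)) = (4,10) ∈ E(G2) ✓
  (4,7) → (φ(4),φ(7)) = (0,10) ∈ E(G2) ✓
  (4,10) → (φ(4),φ(10)) = (6,10) ∈ E(G2) ✓
  (5,6) → (φ(5),φ(6)) = (4,5) ∈ E(G2) ✓
  (5,9) → (φ(5),φ(9)) = (5,7) ∈ E(G2) ✓
  (5,11) → (φ(5),φ(11)) = (5,11) ∈ E(G2) ✓
  (6,7) → (φ(6),φ(7)) = (0,4) ∈ E(G2) ✓
  (6,8) → (φ(6),φ(8)) = (3,4) ∈ E(G2) ✓
  (6,9) → (φ(6),φ(9)) = (4,7) ∈ E(G2) ✓
  (8,9) → (φ(8),φ(9)) = (3,7) ∈ E(G2) ✓
  (8,10) → (φ(8),φ(10)) = (3,6) ∈ E(G2) ✓
  (8,11) → (φ(8),φ(11)) = (3,11) ∈ E(G2) ✓
All 38 edges of G1 map to edges of G2, and |E(G1)| = |E(G2)| = 38, so φ is a bijection on edges as well as vertices. Hence G1 ≅ G2.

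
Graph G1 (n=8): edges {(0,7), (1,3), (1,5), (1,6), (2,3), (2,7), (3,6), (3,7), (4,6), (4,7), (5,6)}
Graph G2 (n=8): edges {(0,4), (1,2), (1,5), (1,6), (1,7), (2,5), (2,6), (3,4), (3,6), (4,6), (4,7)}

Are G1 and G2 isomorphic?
Yes, isomorphic

The graphs are isomorphic.
One valid mapping φ: V(G1) → V(G2): 0→0, 1→2, 2→3, 3→6, 4→7, 5→5, 6→1, 7→4

Verify φ preserves adjacency — for each edge of G1, its image is an edge of G2:
  (0,7) → (φ(0),φ(7)) = (0,4) ∈ E(G2) ✓
  (1,3) → (φ(1),φ(3)) = (2,6) ∈ E(G2) ✓
  (1,5) → (φ(1),φ(5)) = (2,5) ∈ E(G2) ✓
  (1,6) → (φ(1),φ(6)) = (1,2) ∈ E(G2) ✓
  (2,3) → (φ(2),φ(3)) = (3,6) ∈ E(G2) ✓
  (2,7) → (φ(2),φ(7)) = (3,4) ∈ E(G2) ✓
  (3,6) → (φ(3),φ(6)) = (1,6) ∈ E(G2) ✓
  (3,7) → (φ(3),φ(7)) = (4,6) ∈ E(G2) ✓
  (4,6) → (φ(4),φ(6)) = (1,7) ∈ E(G2) ✓
  (4,7) → (φ(4),φ(7)) = (4,7) ∈ E(G2) ✓
  (5,6) → (φ(5),φ(6)) = (1,5) ∈ E(G2) ✓
All 11 edges of G1 map to edges of G2, and |E(G1)| = |E(G2)| = 11, so φ is a bijection on edges as well as vertices. Hence G1 ≅ G2.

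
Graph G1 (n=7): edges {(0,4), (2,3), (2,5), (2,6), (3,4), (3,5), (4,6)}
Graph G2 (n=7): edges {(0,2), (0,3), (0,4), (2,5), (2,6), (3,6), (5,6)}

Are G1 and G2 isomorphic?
Yes, isomorphic

The graphs are isomorphic.
One valid mapping φ: V(G1) → V(G2): 0→4, 1→1, 2→6, 3→2, 4→0, 5→5, 6→3

Verify φ preserves adjacency — for each edge of G1, its image is an edge of G2:
  (0,4) → (φ(0),φ(4)) = (0,4) ∈ E(G2) ✓
  (2,3) → (φ(2),φ(3)) = (2,6) ∈ E(G2) ✓
  (2,5) → (φ(2),φ(5)) = (5,6) ∈ E(G2) ✓
  (2,6) → (φ(2),φ(6)) = (3,6) ∈ E(G2) ✓
  (3,4) → (φ(3),φ(4)) = (0,2) ∈ E(G2) ✓
  (3,5) → (φ(3),φ(5)) = (2,5) ∈ E(G2) ✓
  (4,6) → (φ(4),φ(6)) = (0,3) ∈ E(G2) ✓
All 7 edges of G1 map to edges of G2, and |E(G1)| = |E(G2)| = 7, so φ is a bijection on edges as well as vertices. Hence G1 ≅ G2.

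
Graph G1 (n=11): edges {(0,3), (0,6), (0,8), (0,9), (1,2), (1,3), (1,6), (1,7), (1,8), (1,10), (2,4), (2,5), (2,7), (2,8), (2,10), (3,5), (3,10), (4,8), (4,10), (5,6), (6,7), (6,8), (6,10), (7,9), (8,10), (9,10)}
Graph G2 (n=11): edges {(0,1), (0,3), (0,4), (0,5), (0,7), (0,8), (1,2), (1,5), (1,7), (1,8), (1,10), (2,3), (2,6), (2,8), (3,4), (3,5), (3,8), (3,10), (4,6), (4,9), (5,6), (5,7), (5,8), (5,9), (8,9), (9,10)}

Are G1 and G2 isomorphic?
Yes, isomorphic

The graphs are isomorphic.
One valid mapping φ: V(G1) → V(G2): 0→4, 1→8, 2→1, 3→9, 4→7, 5→10, 6→3, 7→2, 8→0, 9→6, 10→5

Verify φ preserves adjacency — for each edge of G1, its image is an edge of G2:
  (0,3) → (φ(0),φ(3)) = (4,9) ∈ E(G2) ✓
  (0,6) → (φ(0),φ(6)) = (3,4) ∈ E(G2) ✓
  (0,8) → (φ(0),φ(8)) = (0,4) ∈ E(G2) ✓
  (0,9) → (φ(0),φ(9)) = (4,6) ∈ E(G2) ✓
  (1,2) → (φ(1),φ(2)) = (1,8) ∈ E(G2) ✓
  (1,3) → (φ(1),φ(3)) = (8,9) ∈ E(G2) ✓
  (1,6) → (φ(1),φ(6)) = (3,8) ∈ E(G2) ✓
  (1,7) → (φ(1),φ(7)) = (2,8) ∈ E(G2) ✓
  (1,8) → (φ(1),φ(8)) = (0,8) ∈ E(G2) ✓
  (1,10) → (φ(1),φ(10)) = (5,8) ∈ E(G2) ✓
  (2,4) → (φ(2),φ(4)) = (1,7) ∈ E(G2) ✓
  (2,5) → (φ(2),φ(5)) = (1,10) ∈ E(G2) ✓
  (2,7) → (φ(2),φ(7)) = (1,2) ∈ E(G2) ✓
  (2,8) → (φ(2),φ(8)) = (0,1) ∈ E(G2) ✓
  (2,10) → (φ(2),φ(10)) = (1,5) ∈ E(G2) ✓
  (3,5) → (φ(3),φ(5)) = (9,10) ∈ E(G2) ✓
  (3,10) → (φ(3),φ(10)) = (5,9) ∈ E(G2) ✓
  (4,8) → (φ(4),φ(8)) = (0,7) ∈ E(G2) ✓
  (4,10) → (φ(4),φ(10)) = (5,7) ∈ E(G2) ✓
  (5,6) → (φ(5),φ(6)) = (3,10) ∈ E(G2) ✓
  (6,7) → (φ(6),φ(7)) = (2,3) ∈ E(G2) ✓
  (6,8) → (φ(6),φ(8)) = (0,3) ∈ E(G2) ✓
  (6,10) → (φ(6),φ(10)) = (3,5) ∈ E(G2) ✓
  (7,9) → (φ(7),φ(9)) = (2,6) ∈ E(G2) ✓
  (8,10) → (φ(8),φ(10)) = (0,5) ∈ E(G2) ✓
  (9,10) → (φ(9),φ(10)) = (5,6) ∈ E(G2) ✓
All 26 edges of G1 map to edges of G2, and |E(G1)| = |E(G2)| = 26, so φ is a bijection on edges as well as vertices. Hence G1 ≅ G2.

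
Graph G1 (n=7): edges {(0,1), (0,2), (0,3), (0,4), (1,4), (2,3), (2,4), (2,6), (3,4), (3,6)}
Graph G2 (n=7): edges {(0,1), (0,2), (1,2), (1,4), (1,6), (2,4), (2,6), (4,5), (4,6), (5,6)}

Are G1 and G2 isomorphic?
Yes, isomorphic

The graphs are isomorphic.
One valid mapping φ: V(G1) → V(G2): 0→2, 1→0, 2→6, 3→4, 4→1, 5→3, 6→5

Verify φ preserves adjacency — for each edge of G1, its image is an edge of G2:
  (0,1) → (φ(0),φ(1)) = (0,2) ∈ E(G2) ✓
  (0,2) → (φ(0),φ(2)) = (2,6) ∈ E(G2) ✓
  (0,3) → (φ(0),φ(3)) = (2,4) ∈ E(G2) ✓
  (0,4) → (φ(0),φ(4)) = (1,2) ∈ E(G2) ✓
  (1,4) → (φ(1),φ(4)) = (0,1) ∈ E(G2) ✓
  (2,3) → (φ(2),φ(3)) = (4,6) ∈ E(G2) ✓
  (2,4) → (φ(2),φ(4)) = (1,6) ∈ E(G2) ✓
  (2,6) → (φ(2),φ(6)) = (5,6) ∈ E(G2) ✓
  (3,4) → (φ(3),φ(4)) = (1,4) ∈ E(G2) ✓
  (3,6) → (φ(3),φ(6)) = (4,5) ∈ E(G2) ✓
All 10 edges of G1 map to edges of G2, and |E(G1)| = |E(G2)| = 10, so φ is a bijection on edges as well as vertices. Hence G1 ≅ G2.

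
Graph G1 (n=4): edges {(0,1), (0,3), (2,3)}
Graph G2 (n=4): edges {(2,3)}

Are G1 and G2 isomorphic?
No, not isomorphic

The graphs are NOT isomorphic.

Degrees in G1: deg(0)=2, deg(1)=1, deg(2)=1, deg(3)=2.
Sorted degree sequence of G1: [2, 2, 1, 1].
Degrees in G2: deg(0)=0, deg(1)=0, deg(2)=1, deg(3)=1.
Sorted degree sequence of G2: [1, 1, 0, 0].
The (sorted) degree sequence is an isomorphism invariant, so since G1 and G2 have different degree sequences they cannot be isomorphic.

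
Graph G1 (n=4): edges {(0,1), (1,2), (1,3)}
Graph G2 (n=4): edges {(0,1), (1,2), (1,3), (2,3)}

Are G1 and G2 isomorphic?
No, not isomorphic

The graphs are NOT isomorphic.

Counting edges: G1 has 3 edge(s); G2 has 4 edge(s).
Edge count is an isomorphism invariant (a bijection on vertices induces a bijection on edges), so differing edge counts rule out isomorphism.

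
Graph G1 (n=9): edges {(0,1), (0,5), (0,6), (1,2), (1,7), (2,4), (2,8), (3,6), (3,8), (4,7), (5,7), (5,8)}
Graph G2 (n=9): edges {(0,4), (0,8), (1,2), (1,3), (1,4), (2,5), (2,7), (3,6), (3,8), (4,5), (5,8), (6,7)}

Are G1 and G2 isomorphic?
Yes, isomorphic

The graphs are isomorphic.
One valid mapping φ: V(G1) → V(G2): 0→2, 1→5, 2→8, 3→6, 4→0, 5→1, 6→7, 7→4, 8→3

Verify φ preserves adjacency — for each edge of G1, its image is an edge of G2:
  (0,1) → (φ(0),φ(1)) = (2,5) ∈ E(G2) ✓
  (0,5) → (φ(0),φ(5)) = (1,2) ∈ E(G2) ✓
  (0,6) → (φ(0),φ(6)) = (2,7) ∈ E(G2) ✓
  (1,2) → (φ(1),φ(2)) = (5,8) ∈ E(G2) ✓
  (1,7) → (φ(1),φ(7)) = (4,5) ∈ E(G2) ✓
  (2,4) → (φ(2),φ(4)) = (0,8) ∈ E(G2) ✓
  (2,8) → (φ(2),φ(8)) = (3,8) ∈ E(G2) ✓
  (3,6) → (φ(3),φ(6)) = (6,7) ∈ E(G2) ✓
  (3,8) → (φ(3),φ(8)) = (3,6) ∈ E(G2) ✓
  (4,7) → (φ(4),φ(7)) = (0,4) ∈ E(G2) ✓
  (5,7) → (φ(5),φ(7)) = (1,4) ∈ E(G2) ✓
  (5,8) → (φ(5),φ(8)) = (1,3) ∈ E(G2) ✓
All 12 edges of G1 map to edges of G2, and |E(G1)| = |E(G2)| = 12, so φ is a bijection on edges as well as vertices. Hence G1 ≅ G2.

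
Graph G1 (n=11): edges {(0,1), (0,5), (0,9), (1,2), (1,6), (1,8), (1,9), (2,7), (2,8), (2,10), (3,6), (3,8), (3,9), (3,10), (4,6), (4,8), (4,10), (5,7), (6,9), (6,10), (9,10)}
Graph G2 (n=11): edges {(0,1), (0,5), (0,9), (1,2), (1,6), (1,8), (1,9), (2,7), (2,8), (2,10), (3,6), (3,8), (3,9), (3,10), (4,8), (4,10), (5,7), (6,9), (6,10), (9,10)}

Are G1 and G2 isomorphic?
No, not isomorphic

The graphs are NOT isomorphic.

Counting edges: G1 has 21 edge(s); G2 has 20 edge(s).
Edge count is an isomorphism invariant (a bijection on vertices induces a bijection on edges), so differing edge counts rule out isomorphism.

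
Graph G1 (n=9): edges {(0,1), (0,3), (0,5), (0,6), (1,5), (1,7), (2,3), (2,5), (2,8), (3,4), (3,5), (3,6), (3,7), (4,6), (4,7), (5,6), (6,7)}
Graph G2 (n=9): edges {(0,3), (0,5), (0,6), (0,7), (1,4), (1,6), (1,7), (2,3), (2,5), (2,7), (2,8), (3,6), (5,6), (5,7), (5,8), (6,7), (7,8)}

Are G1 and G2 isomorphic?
Yes, isomorphic

The graphs are isomorphic.
One valid mapping φ: V(G1) → V(G2): 0→0, 1→3, 2→1, 3→7, 4→8, 5→6, 6→5, 7→2, 8→4

Verify φ preserves adjacency — for each edge of G1, its image is an edge of G2:
  (0,1) → (φ(0),φ(1)) = (0,3) ∈ E(G2) ✓
  (0,3) → (φ(0),φ(3)) = (0,7) ∈ E(G2) ✓
  (0,5) → (φ(0),φ(5)) = (0,6) ∈ E(G2) ✓
  (0,6) → (φ(0),φ(6)) = (0,5) ∈ E(G2) ✓
  (1,5) → (φ(1),φ(5)) = (3,6) ∈ E(G2) ✓
  (1,7) → (φ(1),φ(7)) = (2,3) ∈ E(G2) ✓
  (2,3) → (φ(2),φ(3)) = (1,7) ∈ E(G2) ✓
  (2,5) → (φ(2),φ(5)) = (1,6) ∈ E(G2) ✓
  (2,8) → (φ(2),φ(8)) = (1,4) ∈ E(G2) ✓
  (3,4) → (φ(3),φ(4)) = (7,8) ∈ E(G2) ✓
  (3,5) → (φ(3),φ(5)) = (6,7) ∈ E(G2) ✓
  (3,6) → (φ(3),φ(6)) = (5,7) ∈ E(G2) ✓
  (3,7) → (φ(3),φ(7)) = (2,7) ∈ E(G2) ✓
  (4,6) → (φ(4),φ(6)) = (5,8) ∈ E(G2) ✓
  (4,7) → (φ(4),φ(7)) = (2,8) ∈ E(G2) ✓
  (5,6) → (φ(5),φ(6)) = (5,6) ∈ E(G2) ✓
  (6,7) → (φ(6),φ(7)) = (2,5) ∈ E(G2) ✓
All 17 edges of G1 map to edges of G2, and |E(G1)| = |E(G2)| = 17, so φ is a bijection on edges as well as vertices. Hence G1 ≅ G2.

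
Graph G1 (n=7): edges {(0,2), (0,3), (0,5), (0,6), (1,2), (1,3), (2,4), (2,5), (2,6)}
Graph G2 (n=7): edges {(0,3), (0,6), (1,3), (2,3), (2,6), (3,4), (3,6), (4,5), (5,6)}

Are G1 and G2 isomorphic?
Yes, isomorphic

The graphs are isomorphic.
One valid mapping φ: V(G1) → V(G2): 0→6, 1→4, 2→3, 3→5, 4→1, 5→0, 6→2

Verify φ preserves adjacency — for each edge of G1, its image is an edge of G2:
  (0,2) → (φ(0),φ(2)) = (3,6) ∈ E(G2) ✓
  (0,3) → (φ(0),φ(3)) = (5,6) ∈ E(G2) ✓
  (0,5) → (φ(0),φ(5)) = (0,6) ∈ E(G2) ✓
  (0,6) → (φ(0),φ(6)) = (2,6) ∈ E(G2) ✓
  (1,2) → (φ(1),φ(2)) = (3,4) ∈ E(G2) ✓
  (1,3) → (φ(1),φ(3)) = (4,5) ∈ E(G2) ✓
  (2,4) → (φ(2),φ(4)) = (1,3) ∈ E(G2) ✓
  (2,5) → (φ(2),φ(5)) = (0,3) ∈ E(G2) ✓
  (2,6) → (φ(2),φ(6)) = (2,3) ∈ E(G2) ✓
All 9 edges of G1 map to edges of G2, and |E(G1)| = |E(G2)| = 9, so φ is a bijection on edges as well as vertices. Hence G1 ≅ G2.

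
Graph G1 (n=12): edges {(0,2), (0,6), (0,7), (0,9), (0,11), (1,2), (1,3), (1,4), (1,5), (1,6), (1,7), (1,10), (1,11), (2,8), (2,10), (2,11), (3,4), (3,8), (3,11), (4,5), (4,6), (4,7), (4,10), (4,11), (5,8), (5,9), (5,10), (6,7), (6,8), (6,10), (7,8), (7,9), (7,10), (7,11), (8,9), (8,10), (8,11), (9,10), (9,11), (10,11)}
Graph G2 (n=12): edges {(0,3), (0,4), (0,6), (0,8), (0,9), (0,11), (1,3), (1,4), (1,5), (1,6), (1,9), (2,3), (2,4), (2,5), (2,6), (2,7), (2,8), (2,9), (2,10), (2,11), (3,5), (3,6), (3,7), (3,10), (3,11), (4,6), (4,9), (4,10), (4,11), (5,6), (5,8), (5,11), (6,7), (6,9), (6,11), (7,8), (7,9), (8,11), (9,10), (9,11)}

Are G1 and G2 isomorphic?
Yes, isomorphic

The graphs are isomorphic.
One valid mapping φ: V(G1) → V(G2): 0→8, 1→9, 2→7, 3→10, 4→4, 5→1, 6→0, 7→11, 8→3, 9→5, 10→6, 11→2

Verify φ preserves adjacency — for each edge of G1, its image is an edge of G2:
  (0,2) → (φ(0),φ(2)) = (7,8) ∈ E(G2) ✓
  (0,6) → (φ(0),φ(6)) = (0,8) ∈ E(G2) ✓
  (0,7) → (φ(0),φ(7)) = (8,11) ∈ E(G2) ✓
  (0,9) → (φ(0),φ(9)) = (5,8) ∈ E(G2) ✓
  (0,11) → (φ(0),φ(11)) = (2,8) ∈ E(G2) ✓
  (1,2) → (φ(1),φ(2)) = (7,9) ∈ E(G2) ✓
  (1,3) → (φ(1),φ(3)) = (9,10) ∈ E(G2) ✓
  (1,4) → (φ(1),φ(4)) = (4,9) ∈ E(G2) ✓
  (1,5) → (φ(1),φ(5)) = (1,9) ∈ E(G2) ✓
  (1,6) → (φ(1),φ(6)) = (0,9) ∈ E(G2) ✓
  (1,7) → (φ(1),φ(7)) = (9,11) ∈ E(G2) ✓
  (1,10) → (φ(1),φ(10)) = (6,9) ∈ E(G2) ✓
  (1,11) → (φ(1),φ(11)) = (2,9) ∈ E(G2) ✓
  (2,8) → (φ(2),φ(8)) = (3,7) ∈ E(G2) ✓
  (2,10) → (φ(2),φ(10)) = (6,7) ∈ E(G2) ✓
  (2,11) → (φ(2),φ(11)) = (2,7) ∈ E(G2) ✓
  (3,4) → (φ(3),φ(4)) = (4,10) ∈ E(G2) ✓
  (3,8) → (φ(3),φ(8)) = (3,10) ∈ E(G2) ✓
  (3,11) → (φ(3),φ(11)) = (2,10) ∈ E(G2) ✓
  (4,5) → (φ(4),φ(5)) = (1,4) ∈ E(G2) ✓
  (4,6) → (φ(4),φ(6)) = (0,4) ∈ E(G2) ✓
  (4,7) → (φ(4),φ(7)) = (4,11) ∈ E(G2) ✓
  (4,10) → (φ(4),φ(10)) = (4,6) ∈ E(G2) ✓
  (4,11) → (φ(4),φ(11)) = (2,4) ∈ E(G2) ✓
  (5,8) → (φ(5),φ(8)) = (1,3) ∈ E(G2) ✓
  (5,9) → (φ(5),φ(9)) = (1,5) ∈ E(G2) ✓
  (5,10) → (φ(5),φ(10)) = (1,6) ∈ E(G2) ✓
  (6,7) → (φ(6),φ(7)) = (0,11) ∈ E(G2) ✓
  (6,8) → (φ(6),φ(8)) = (0,3) ∈ E(G2) ✓
  (6,10) → (φ(6),φ(10)) = (0,6) ∈ E(G2) ✓
  (7,8) → (φ(7),φ(8)) = (3,11) ∈ E(G2) ✓
  (7,9) → (φ(7),φ(9)) = (5,11) ∈ E(G2) ✓
  (7,10) → (φ(7),φ(10)) = (6,11) ∈ E(G2) ✓
  (7,11) → (φ(7),φ(11)) = (2,11) ∈ E(G2) ✓
  (8,9) → (φ(8),φ(9)) = (3,5) ∈ E(G2) ✓
  (8,10) → (φ(8),φ(10)) = (3,6) ∈ E(G2) ✓
  (8,11) → (φ(8),φ(11)) = (2,3) ∈ E(G2) ✓
  (9,10) → (φ(9),φ(10)) = (5,6) ∈ E(G2) ✓
  (9,11) → (φ(9),φ(11)) = (2,5) ∈ E(G2) ✓
  (10,11) → (φ(10),φ(11)) = (2,6) ∈ E(G2) ✓
All 40 edges of G1 map to edges of G2, and |E(G1)| = |E(G2)| = 40, so φ is a bijection on edges as well as vertices. Hence G1 ≅ G2.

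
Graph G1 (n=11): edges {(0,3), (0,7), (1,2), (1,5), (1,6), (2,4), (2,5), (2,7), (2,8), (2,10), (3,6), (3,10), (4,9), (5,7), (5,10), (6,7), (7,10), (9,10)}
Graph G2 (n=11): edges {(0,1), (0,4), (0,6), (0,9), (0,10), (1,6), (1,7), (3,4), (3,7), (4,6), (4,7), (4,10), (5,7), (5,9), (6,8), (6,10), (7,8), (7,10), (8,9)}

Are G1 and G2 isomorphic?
No, not isomorphic

The graphs are NOT isomorphic.

Connected components of G1: 1 component(s) with vertex sets [[0, 1, 2, 3, 4, 5, 6, 7, 8, 9, 10]], sizes [11].
Connected components of G2: 2 component(s) with vertex sets [[2], [0, 1, 3, 4, 5, 6, 7, 8, 9, 10]], sizes [1, 10].
The number of connected components (and the multiset of component sizes) is an isomorphism invariant — an isomorphism maps each component of G1 bijectively onto a component of G2. Since G1 has 1 component(s) and G2 has 2, they cannot be isomorphic.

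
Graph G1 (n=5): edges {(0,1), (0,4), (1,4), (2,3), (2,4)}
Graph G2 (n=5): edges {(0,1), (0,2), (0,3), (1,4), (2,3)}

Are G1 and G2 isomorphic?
Yes, isomorphic

The graphs are isomorphic.
One valid mapping φ: V(G1) → V(G2): 0→2, 1→3, 2→1, 3→4, 4→0

Verify φ preserves adjacency — for each edge of G1, its image is an edge of G2:
  (0,1) → (φ(0),φ(1)) = (2,3) ∈ E(G2) ✓
  (0,4) → (φ(0),φ(4)) = (0,2) ∈ E(G2) ✓
  (1,4) → (φ(1),φ(4)) = (0,3) ∈ E(G2) ✓
  (2,3) → (φ(2),φ(3)) = (1,4) ∈ E(G2) ✓
  (2,4) → (φ(2),φ(4)) = (0,1) ∈ E(G2) ✓
All 5 edges of G1 map to edges of G2, and |E(G1)| = |E(G2)| = 5, so φ is a bijection on edges as well as vertices. Hence G1 ≅ G2.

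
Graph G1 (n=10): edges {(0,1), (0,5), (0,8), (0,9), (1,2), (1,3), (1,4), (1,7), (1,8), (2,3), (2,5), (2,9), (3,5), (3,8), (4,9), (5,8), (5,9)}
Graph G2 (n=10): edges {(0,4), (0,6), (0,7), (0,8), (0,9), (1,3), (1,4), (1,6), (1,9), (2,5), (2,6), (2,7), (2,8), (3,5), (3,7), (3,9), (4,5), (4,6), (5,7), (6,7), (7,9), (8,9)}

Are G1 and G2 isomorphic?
No, not isomorphic

The graphs are NOT isomorphic.

Degrees in G1: deg(0)=4, deg(1)=6, deg(2)=4, deg(3)=4, deg(4)=2, deg(5)=5, deg(6)=0, deg(7)=1, deg(8)=4, deg(9)=4.
Sorted degree sequence of G1: [6, 5, 4, 4, 4, 4, 4, 2, 1, 0].
Degrees in G2: deg(0)=5, deg(1)=4, deg(2)=4, deg(3)=4, deg(4)=4, deg(5)=4, deg(6)=5, deg(7)=6, deg(8)=3, deg(9)=5.
Sorted degree sequence of G2: [6, 5, 5, 5, 4, 4, 4, 4, 4, 3].
The (sorted) degree sequence is an isomorphism invariant, so since G1 and G2 have different degree sequences they cannot be isomorphic.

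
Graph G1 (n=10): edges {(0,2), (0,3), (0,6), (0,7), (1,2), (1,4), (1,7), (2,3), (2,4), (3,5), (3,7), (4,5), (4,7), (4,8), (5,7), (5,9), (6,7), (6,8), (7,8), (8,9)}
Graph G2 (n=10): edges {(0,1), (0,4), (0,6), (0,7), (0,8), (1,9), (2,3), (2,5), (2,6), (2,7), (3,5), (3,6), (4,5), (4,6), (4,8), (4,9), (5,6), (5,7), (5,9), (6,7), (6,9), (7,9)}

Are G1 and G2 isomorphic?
No, not isomorphic

The graphs are NOT isomorphic.

Counting triangles (3-cliques): G1 has 9, G2 has 16.
Triangle count is an isomorphism invariant, so differing triangle counts rule out isomorphism.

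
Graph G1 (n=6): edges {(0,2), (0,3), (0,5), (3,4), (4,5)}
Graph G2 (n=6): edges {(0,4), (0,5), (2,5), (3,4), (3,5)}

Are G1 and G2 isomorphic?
Yes, isomorphic

The graphs are isomorphic.
One valid mapping φ: V(G1) → V(G2): 0→5, 1→1, 2→2, 3→3, 4→4, 5→0

Verify φ preserves adjacency — for each edge of G1, its image is an edge of G2:
  (0,2) → (φ(0),φ(2)) = (2,5) ∈ E(G2) ✓
  (0,3) → (φ(0),φ(3)) = (3,5) ∈ E(G2) ✓
  (0,5) → (φ(0),φ(5)) = (0,5) ∈ E(G2) ✓
  (3,4) → (φ(3),φ(4)) = (3,4) ∈ E(G2) ✓
  (4,5) → (φ(4),φ(5)) = (0,4) ∈ E(G2) ✓
All 5 edges of G1 map to edges of G2, and |E(G1)| = |E(G2)| = 5, so φ is a bijection on edges as well as vertices. Hence G1 ≅ G2.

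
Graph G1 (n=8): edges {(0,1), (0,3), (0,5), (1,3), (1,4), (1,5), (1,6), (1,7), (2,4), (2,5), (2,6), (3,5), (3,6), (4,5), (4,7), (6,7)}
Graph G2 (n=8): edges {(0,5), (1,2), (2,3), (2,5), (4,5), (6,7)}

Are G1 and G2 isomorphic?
No, not isomorphic

The graphs are NOT isomorphic.

Connected components of G1: 1 component(s) with vertex sets [[0, 1, 2, 3, 4, 5, 6, 7]], sizes [8].
Connected components of G2: 2 component(s) with vertex sets [[6, 7], [0, 1, 2, 3, 4, 5]], sizes [2, 6].
The number of connected components (and the multiset of component sizes) is an isomorphism invariant — an isomorphism maps each component of G1 bijectively onto a component of G2. Since G1 has 1 component(s) and G2 has 2, they cannot be isomorphic.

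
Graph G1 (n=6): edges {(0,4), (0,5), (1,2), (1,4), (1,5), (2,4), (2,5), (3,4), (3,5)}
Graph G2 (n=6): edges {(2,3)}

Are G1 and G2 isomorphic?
No, not isomorphic

The graphs are NOT isomorphic.

Connected components of G1: 1 component(s) with vertex sets [[0, 1, 2, 3, 4, 5]], sizes [6].
Connected components of G2: 5 component(s) with vertex sets [[0], [1], [4], [5], [2, 3]], sizes [1, 1, 1, 1, 2].
The number of connected components (and the multiset of component sizes) is an isomorphism invariant — an isomorphism maps each component of G1 bijectively onto a component of G2. Since G1 has 1 component(s) and G2 has 5, they cannot be isomorphic.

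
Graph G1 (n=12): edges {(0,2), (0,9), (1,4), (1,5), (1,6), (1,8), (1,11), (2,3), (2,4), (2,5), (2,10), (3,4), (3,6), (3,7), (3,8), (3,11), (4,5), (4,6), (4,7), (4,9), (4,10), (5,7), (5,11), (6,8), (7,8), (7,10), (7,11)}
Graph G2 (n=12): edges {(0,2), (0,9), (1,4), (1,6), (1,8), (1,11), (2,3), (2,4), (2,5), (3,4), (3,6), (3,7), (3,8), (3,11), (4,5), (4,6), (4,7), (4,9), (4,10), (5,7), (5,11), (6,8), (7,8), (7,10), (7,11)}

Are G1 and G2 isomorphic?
No, not isomorphic

The graphs are NOT isomorphic.

Counting edges: G1 has 27 edge(s); G2 has 25 edge(s).
Edge count is an isomorphism invariant (a bijection on vertices induces a bijection on edges), so differing edge counts rule out isomorphism.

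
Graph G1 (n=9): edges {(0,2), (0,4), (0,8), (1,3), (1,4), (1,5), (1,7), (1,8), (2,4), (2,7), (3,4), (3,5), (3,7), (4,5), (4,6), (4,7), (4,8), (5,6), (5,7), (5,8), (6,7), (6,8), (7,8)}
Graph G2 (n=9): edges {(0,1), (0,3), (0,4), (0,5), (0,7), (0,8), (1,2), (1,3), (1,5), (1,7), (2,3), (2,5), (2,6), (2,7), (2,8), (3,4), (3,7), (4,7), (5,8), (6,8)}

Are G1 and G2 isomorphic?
No, not isomorphic

The graphs are NOT isomorphic.

Counting triangles (3-cliques): G1 has 25, G2 has 15.
Triangle count is an isomorphism invariant, so differing triangle counts rule out isomorphism.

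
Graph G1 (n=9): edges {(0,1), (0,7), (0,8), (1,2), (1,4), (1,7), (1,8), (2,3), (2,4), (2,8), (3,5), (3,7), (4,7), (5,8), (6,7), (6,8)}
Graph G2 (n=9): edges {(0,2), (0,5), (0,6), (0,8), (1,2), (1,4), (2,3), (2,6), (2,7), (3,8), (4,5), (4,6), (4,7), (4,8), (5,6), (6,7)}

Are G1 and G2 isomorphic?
Yes, isomorphic

The graphs are isomorphic.
One valid mapping φ: V(G1) → V(G2): 0→7, 1→6, 2→0, 3→8, 4→5, 5→3, 6→1, 7→4, 8→2

Verify φ preserves adjacency — for each edge of G1, its image is an edge of G2:
  (0,1) → (φ(0),φ(1)) = (6,7) ∈ E(G2) ✓
  (0,7) → (φ(0),φ(7)) = (4,7) ∈ E(G2) ✓
  (0,8) → (φ(0),φ(8)) = (2,7) ∈ E(G2) ✓
  (1,2) → (φ(1),φ(2)) = (0,6) ∈ E(G2) ✓
  (1,4) → (φ(1),φ(4)) = (5,6) ∈ E(G2) ✓
  (1,7) → (φ(1),φ(7)) = (4,6) ∈ E(G2) ✓
  (1,8) → (φ(1),φ(8)) = (2,6) ∈ E(G2) ✓
  (2,3) → (φ(2),φ(3)) = (0,8) ∈ E(G2) ✓
  (2,4) → (φ(2),φ(4)) = (0,5) ∈ E(G2) ✓
  (2,8) → (φ(2),φ(8)) = (0,2) ∈ E(G2) ✓
  (3,5) → (φ(3),φ(5)) = (3,8) ∈ E(G2) ✓
  (3,7) → (φ(3),φ(7)) = (4,8) ∈ E(G2) ✓
  (4,7) → (φ(4),φ(7)) = (4,5) ∈ E(G2) ✓
  (5,8) → (φ(5),φ(8)) = (2,3) ∈ E(G2) ✓
  (6,7) → (φ(6),φ(7)) = (1,4) ∈ E(G2) ✓
  (6,8) → (φ(6),φ(8)) = (1,2) ∈ E(G2) ✓
All 16 edges of G1 map to edges of G2, and |E(G1)| = |E(G2)| = 16, so φ is a bijection on edges as well as vertices. Hence G1 ≅ G2.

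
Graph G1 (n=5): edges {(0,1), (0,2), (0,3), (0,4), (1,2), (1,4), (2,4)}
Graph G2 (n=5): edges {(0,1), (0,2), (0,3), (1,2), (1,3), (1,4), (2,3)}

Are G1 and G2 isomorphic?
Yes, isomorphic

The graphs are isomorphic.
One valid mapping φ: V(G1) → V(G2): 0→1, 1→3, 2→2, 3→4, 4→0

Verify φ preserves adjacency — for each edge of G1, its image is an edge of G2:
  (0,1) → (φ(0),φ(1)) = (1,3) ∈ E(G2) ✓
  (0,2) → (φ(0),φ(2)) = (1,2) ∈ E(G2) ✓
  (0,3) → (φ(0),φ(3)) = (1,4) ∈ E(G2) ✓
  (0,4) → (φ(0),φ(4)) = (0,1) ∈ E(G2) ✓
  (1,2) → (φ(1),φ(2)) = (2,3) ∈ E(G2) ✓
  (1,4) → (φ(1),φ(4)) = (0,3) ∈ E(G2) ✓
  (2,4) → (φ(2),φ(4)) = (0,2) ∈ E(G2) ✓
All 7 edges of G1 map to edges of G2, and |E(G1)| = |E(G2)| = 7, so φ is a bijection on edges as well as vertices. Hence G1 ≅ G2.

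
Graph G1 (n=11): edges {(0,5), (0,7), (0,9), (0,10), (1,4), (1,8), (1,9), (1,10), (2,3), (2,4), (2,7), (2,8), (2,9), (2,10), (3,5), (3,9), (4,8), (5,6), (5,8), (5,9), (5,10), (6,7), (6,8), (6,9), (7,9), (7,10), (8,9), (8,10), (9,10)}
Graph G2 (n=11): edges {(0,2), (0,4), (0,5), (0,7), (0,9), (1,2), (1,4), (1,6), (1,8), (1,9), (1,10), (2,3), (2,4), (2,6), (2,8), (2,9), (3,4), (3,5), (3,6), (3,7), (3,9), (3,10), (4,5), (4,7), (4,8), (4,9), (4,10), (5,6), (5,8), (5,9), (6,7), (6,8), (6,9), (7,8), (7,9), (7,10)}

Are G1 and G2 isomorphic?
No, not isomorphic

The graphs are NOT isomorphic.

Counting triangles (3-cliques): G1 has 26, G2 has 42.
Triangle count is an isomorphism invariant, so differing triangle counts rule out isomorphism.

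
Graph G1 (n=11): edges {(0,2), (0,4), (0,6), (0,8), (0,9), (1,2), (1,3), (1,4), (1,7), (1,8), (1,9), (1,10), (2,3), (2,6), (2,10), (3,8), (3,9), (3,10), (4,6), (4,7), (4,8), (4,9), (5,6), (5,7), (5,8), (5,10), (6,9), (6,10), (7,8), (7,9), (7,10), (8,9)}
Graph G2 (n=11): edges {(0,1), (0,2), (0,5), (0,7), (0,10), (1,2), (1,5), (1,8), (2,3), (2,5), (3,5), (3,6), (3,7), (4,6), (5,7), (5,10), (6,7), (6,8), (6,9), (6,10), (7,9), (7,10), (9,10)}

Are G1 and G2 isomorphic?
No, not isomorphic

The graphs are NOT isomorphic.

Degrees in G1: deg(0)=5, deg(1)=7, deg(2)=5, deg(3)=5, deg(4)=6, deg(5)=4, deg(6)=6, deg(7)=6, deg(8)=7, deg(9)=7, deg(10)=6.
Sorted degree sequence of G1: [7, 7, 7, 6, 6, 6, 6, 5, 5, 5, 4].
Degrees in G2: deg(0)=5, deg(1)=4, deg(2)=4, deg(3)=4, deg(4)=1, deg(5)=6, deg(6)=6, deg(7)=6, deg(8)=2, deg(9)=3, deg(10)=5.
Sorted degree sequence of G2: [6, 6, 6, 5, 5, 4, 4, 4, 3, 2, 1].
The (sorted) degree sequence is an isomorphism invariant, so since G1 and G2 have different degree sequences they cannot be isomorphic.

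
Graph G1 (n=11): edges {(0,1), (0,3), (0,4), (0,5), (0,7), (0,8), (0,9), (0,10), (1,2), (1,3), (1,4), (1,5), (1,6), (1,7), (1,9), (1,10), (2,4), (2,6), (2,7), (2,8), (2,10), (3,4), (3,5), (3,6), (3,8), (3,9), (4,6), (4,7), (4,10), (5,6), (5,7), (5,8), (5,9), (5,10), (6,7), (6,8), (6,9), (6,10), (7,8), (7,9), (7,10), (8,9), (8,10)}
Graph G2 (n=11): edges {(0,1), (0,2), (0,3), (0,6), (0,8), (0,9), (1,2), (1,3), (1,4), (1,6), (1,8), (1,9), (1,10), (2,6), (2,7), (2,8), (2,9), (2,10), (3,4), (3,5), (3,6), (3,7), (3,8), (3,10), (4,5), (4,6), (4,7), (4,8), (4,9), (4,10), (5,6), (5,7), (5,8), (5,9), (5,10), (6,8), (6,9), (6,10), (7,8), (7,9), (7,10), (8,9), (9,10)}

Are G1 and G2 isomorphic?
Yes, isomorphic

The graphs are isomorphic.
One valid mapping φ: V(G1) → V(G2): 0→10, 1→9, 2→0, 3→7, 4→2, 5→4, 6→8, 7→6, 8→3, 9→5, 10→1

Verify φ preserves adjacency — for each edge of G1, its image is an edge of G2:
  (0,1) → (φ(0),φ(1)) = (9,10) ∈ E(G2) ✓
  (0,3) → (φ(0),φ(3)) = (7,10) ∈ E(G2) ✓
  (0,4) → (φ(0),φ(4)) = (2,10) ∈ E(G2) ✓
  (0,5) → (φ(0),φ(5)) = (4,10) ∈ E(G2) ✓
  (0,7) → (φ(0),φ(7)) = (6,10) ∈ E(G2) ✓
  (0,8) → (φ(0),φ(8)) = (3,10) ∈ E(G2) ✓
  (0,9) → (φ(0),φ(9)) = (5,10) ∈ E(G2) ✓
  (0,10) → (φ(0),φ(10)) = (1,10) ∈ E(G2) ✓
  (1,2) → (φ(1),φ(2)) = (0,9) ∈ E(G2) ✓
  (1,3) → (φ(1),φ(3)) = (7,9) ∈ E(G2) ✓
  (1,4) → (φ(1),φ(4)) = (2,9) ∈ E(G2) ✓
  (1,5) → (φ(1),φ(5)) = (4,9) ∈ E(G2) ✓
  (1,6) → (φ(1),φ(6)) = (8,9) ∈ E(G2) ✓
  (1,7) → (φ(1),φ(7)) = (6,9) ∈ E(G2) ✓
  (1,9) → (φ(1),φ(9)) = (5,9) ∈ E(G2) ✓
  (1,10) → (φ(1),φ(10)) = (1,9) ∈ E(G2) ✓
  (2,4) → (φ(2),φ(4)) = (0,2) ∈ E(G2) ✓
  (2,6) → (φ(2),φ(6)) = (0,8) ∈ E(G2) ✓
  (2,7) → (φ(2),φ(7)) = (0,6) ∈ E(G2) ✓
  (2,8) → (φ(2),φ(8)) = (0,3) ∈ E(G2) ✓
  (2,10) → (φ(2),φ(10)) = (0,1) ∈ E(G2) ✓
  (3,4) → (φ(3),φ(4)) = (2,7) ∈ E(G2) ✓
  (3,5) → (φ(3),φ(5)) = (4,7) ∈ E(G2) ✓
  (3,6) → (φ(3),φ(6)) = (7,8) ∈ E(G2) ✓
  (3,8) → (φ(3),φ(8)) = (3,7) ∈ E(G2) ✓
  (3,9) → (φ(3),φ(9)) = (5,7) ∈ E(G2) ✓
  (4,6) → (φ(4),φ(6)) = (2,8) ∈ E(G2) ✓
  (4,7) → (φ(4),φ(7)) = (2,6) ∈ E(G2) ✓
  (4,10) → (φ(4),φ(10)) = (1,2) ∈ E(G2) ✓
  (5,6) → (φ(5),φ(6)) = (4,8) ∈ E(G2) ✓
  (5,7) → (φ(5),φ(7)) = (4,6) ∈ E(G2) ✓
  (5,8) → (φ(5),φ(8)) = (3,4) ∈ E(G2) ✓
  (5,9) → (φ(5),φ(9)) = (4,5) ∈ E(G2) ✓
  (5,10) → (φ(5),φ(10)) = (1,4) ∈ E(G2) ✓
  (6,7) → (φ(6),φ(7)) = (6,8) ∈ E(G2) ✓
  (6,8) → (φ(6),φ(8)) = (3,8) ∈ E(G2) ✓
  (6,9) → (φ(6),φ(9)) = (5,8) ∈ E(G2) ✓
  (6,10) → (φ(6),φ(10)) = (1,8) ∈ E(G2) ✓
  (7,8) → (φ(7),φ(8)) = (3,6) ∈ E(G2) ✓
  (7,9) → (φ(7),φ(9)) = (5,6) ∈ E(G2) ✓
  (7,10) → (φ(7),φ(10)) = (1,6) ∈ E(G2) ✓
  (8,9) → (φ(8),φ(9)) = (3,5) ∈ E(G2) ✓
  (8,10) → (φ(8),φ(10)) = (1,3) ∈ E(G2) ✓
All 43 edges of G1 map to edges of G2, and |E(G1)| = |E(G2)| = 43, so φ is a bijection on edges as well as vertices. Hence G1 ≅ G2.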